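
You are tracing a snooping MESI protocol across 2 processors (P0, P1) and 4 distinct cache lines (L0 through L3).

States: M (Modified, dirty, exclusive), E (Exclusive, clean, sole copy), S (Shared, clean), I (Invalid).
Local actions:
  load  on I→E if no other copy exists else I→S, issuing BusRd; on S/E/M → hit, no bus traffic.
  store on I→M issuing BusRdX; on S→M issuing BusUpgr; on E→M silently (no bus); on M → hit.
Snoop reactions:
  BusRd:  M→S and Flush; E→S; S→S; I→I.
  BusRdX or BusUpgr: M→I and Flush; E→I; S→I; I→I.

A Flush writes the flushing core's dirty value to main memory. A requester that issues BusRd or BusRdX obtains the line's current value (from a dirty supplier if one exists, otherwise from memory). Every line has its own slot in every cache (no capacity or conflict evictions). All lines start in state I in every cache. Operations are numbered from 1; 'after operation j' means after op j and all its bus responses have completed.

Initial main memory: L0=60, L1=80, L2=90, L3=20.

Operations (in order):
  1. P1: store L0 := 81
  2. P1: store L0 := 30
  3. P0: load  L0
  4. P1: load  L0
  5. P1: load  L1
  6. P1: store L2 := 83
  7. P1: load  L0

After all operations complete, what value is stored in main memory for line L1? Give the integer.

  op1 P1: store L0 := 81 → I/M on L0; bus BusRdX; mem=60
  op2 P1: store L0 := 30 → I/M on L0; bus (none); mem=60
  op3 P0: load  L0 → S/S on L0; bus BusRd Flush; mem=30
  op4 P1: load  L0 → S/S on L0; bus (none); mem=30
  op5 P1: load  L1 → I/E on L1; bus BusRd; mem=80
  op6 P1: store L2 := 83 → I/M on L2; bus BusRdX; mem=90
  op7 P1: load  L0 → S/S on L0; bus (none); mem=30

memory[L1] = 80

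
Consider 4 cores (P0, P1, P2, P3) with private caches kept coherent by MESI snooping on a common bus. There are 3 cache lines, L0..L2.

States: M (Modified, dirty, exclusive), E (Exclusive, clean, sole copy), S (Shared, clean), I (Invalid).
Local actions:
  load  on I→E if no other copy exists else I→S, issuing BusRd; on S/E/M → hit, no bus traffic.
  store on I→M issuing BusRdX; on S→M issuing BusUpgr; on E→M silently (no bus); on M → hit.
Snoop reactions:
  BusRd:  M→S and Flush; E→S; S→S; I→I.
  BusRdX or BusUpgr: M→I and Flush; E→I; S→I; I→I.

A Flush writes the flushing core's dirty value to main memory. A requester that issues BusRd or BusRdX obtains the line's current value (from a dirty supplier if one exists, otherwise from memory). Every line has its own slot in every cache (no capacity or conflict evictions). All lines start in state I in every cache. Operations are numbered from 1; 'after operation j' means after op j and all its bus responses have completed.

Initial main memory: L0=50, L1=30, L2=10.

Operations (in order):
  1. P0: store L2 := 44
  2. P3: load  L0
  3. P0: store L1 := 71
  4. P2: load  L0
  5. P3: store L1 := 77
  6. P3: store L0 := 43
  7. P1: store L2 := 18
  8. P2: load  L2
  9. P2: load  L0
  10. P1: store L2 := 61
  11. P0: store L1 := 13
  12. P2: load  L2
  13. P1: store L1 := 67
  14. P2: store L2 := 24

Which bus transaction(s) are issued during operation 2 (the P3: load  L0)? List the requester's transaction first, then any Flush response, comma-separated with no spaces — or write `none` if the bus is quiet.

bus = BusRd

step 1: P0: store L2 := 44  ⟶  MIII  (L2)  txn=BusRdX  M[L2]=10
step 2: P3: load  L0  ⟶  IIIE  (L0)  txn=BusRd  M[L0]=50
step 3: P0: store L1 := 71  ⟶  MIII  (L1)  txn=BusRdX  M[L1]=30
step 4: P2: load  L0  ⟶  IISS  (L0)  txn=BusRd  M[L0]=50
step 5: P3: store L1 := 77  ⟶  IIIM  (L1)  txn=BusRdX+Flush  M[L1]=71
step 6: P3: store L0 := 43  ⟶  IIIM  (L0)  txn=BusUpgr  M[L0]=50
step 7: P1: store L2 := 18  ⟶  IMII  (L2)  txn=BusRdX+Flush  M[L2]=44
step 8: P2: load  L2  ⟶  ISSI  (L2)  txn=BusRd+Flush  M[L2]=18
step 9: P2: load  L0  ⟶  IISS  (L0)  txn=BusRd+Flush  M[L0]=43
step 10: P1: store L2 := 61  ⟶  IMII  (L2)  txn=BusUpgr  M[L2]=18
step 11: P0: store L1 := 13  ⟶  MIII  (L1)  txn=BusRdX+Flush  M[L1]=77
step 12: P2: load  L2  ⟶  ISSI  (L2)  txn=BusRd+Flush  M[L2]=61
step 13: P1: store L1 := 67  ⟶  IMII  (L1)  txn=BusRdX+Flush  M[L1]=13
step 14: P2: store L2 := 24  ⟶  IIMI  (L2)  txn=BusUpgr  M[L2]=61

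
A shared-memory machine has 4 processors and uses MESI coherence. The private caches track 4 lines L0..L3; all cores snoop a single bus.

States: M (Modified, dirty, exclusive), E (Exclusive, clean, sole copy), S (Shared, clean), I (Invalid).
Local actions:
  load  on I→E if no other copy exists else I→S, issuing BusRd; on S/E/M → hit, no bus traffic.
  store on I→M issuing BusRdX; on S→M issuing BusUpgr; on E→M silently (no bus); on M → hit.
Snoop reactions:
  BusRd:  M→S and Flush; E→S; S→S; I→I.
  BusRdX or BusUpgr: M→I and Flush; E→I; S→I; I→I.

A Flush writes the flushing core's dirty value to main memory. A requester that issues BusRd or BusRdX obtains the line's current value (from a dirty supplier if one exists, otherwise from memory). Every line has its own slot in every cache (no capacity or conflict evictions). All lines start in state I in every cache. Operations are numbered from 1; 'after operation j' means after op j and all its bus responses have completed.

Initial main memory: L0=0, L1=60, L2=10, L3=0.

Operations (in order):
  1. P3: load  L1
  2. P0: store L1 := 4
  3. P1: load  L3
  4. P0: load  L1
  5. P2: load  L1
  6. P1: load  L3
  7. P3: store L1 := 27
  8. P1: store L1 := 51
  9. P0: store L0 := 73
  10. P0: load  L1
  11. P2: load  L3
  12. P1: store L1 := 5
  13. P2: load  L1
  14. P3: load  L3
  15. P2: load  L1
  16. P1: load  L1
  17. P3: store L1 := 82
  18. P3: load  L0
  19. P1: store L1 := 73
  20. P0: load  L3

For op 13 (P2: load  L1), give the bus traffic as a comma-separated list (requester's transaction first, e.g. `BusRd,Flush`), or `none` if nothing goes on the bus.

[1] P3: load  L1 | P0:I, P1:I, P2:I, P3:E(60) | bus: BusRd
[2] P0: store L1 := 4 | P0:M(4), P1:I, P2:I, P3:I | bus: BusRdX
[3] P1: load  L3 | P0:I, P1:E(0), P2:I, P3:I | bus: BusRd
[4] P0: load  L1 | P0:M(4), P1:I, P2:I, P3:I | bus: none
[5] P2: load  L1 | P0:S(4), P1:I, P2:S(4), P3:I | bus: BusRd,Flush
[6] P1: load  L3 | P0:I, P1:E(0), P2:I, P3:I | bus: none
[7] P3: store L1 := 27 | P0:I, P1:I, P2:I, P3:M(27) | bus: BusRdX
[8] P1: store L1 := 51 | P0:I, P1:M(51), P2:I, P3:I | bus: BusRdX,Flush
[9] P0: store L0 := 73 | P0:M(73), P1:I, P2:I, P3:I | bus: BusRdX
[10] P0: load  L1 | P0:S(51), P1:S(51), P2:I, P3:I | bus: BusRd,Flush
[11] P2: load  L3 | P0:I, P1:S(0), P2:S(0), P3:I | bus: BusRd
[12] P1: store L1 := 5 | P0:I, P1:M(5), P2:I, P3:I | bus: BusUpgr
[13] P2: load  L1 | P0:I, P1:S(5), P2:S(5), P3:I | bus: BusRd,Flush
[14] P3: load  L3 | P0:I, P1:S(0), P2:S(0), P3:S(0) | bus: BusRd
[15] P2: load  L1 | P0:I, P1:S(5), P2:S(5), P3:I | bus: none
[16] P1: load  L1 | P0:I, P1:S(5), P2:S(5), P3:I | bus: none
[17] P3: store L1 := 82 | P0:I, P1:I, P2:I, P3:M(82) | bus: BusRdX
[18] P3: load  L0 | P0:S(73), P1:I, P2:I, P3:S(73) | bus: BusRd,Flush
[19] P1: store L1 := 73 | P0:I, P1:M(73), P2:I, P3:I | bus: BusRdX,Flush
[20] P0: load  L3 | P0:S(0), P1:S(0), P2:S(0), P3:S(0) | bus: BusRd

bus = BusRd,Flush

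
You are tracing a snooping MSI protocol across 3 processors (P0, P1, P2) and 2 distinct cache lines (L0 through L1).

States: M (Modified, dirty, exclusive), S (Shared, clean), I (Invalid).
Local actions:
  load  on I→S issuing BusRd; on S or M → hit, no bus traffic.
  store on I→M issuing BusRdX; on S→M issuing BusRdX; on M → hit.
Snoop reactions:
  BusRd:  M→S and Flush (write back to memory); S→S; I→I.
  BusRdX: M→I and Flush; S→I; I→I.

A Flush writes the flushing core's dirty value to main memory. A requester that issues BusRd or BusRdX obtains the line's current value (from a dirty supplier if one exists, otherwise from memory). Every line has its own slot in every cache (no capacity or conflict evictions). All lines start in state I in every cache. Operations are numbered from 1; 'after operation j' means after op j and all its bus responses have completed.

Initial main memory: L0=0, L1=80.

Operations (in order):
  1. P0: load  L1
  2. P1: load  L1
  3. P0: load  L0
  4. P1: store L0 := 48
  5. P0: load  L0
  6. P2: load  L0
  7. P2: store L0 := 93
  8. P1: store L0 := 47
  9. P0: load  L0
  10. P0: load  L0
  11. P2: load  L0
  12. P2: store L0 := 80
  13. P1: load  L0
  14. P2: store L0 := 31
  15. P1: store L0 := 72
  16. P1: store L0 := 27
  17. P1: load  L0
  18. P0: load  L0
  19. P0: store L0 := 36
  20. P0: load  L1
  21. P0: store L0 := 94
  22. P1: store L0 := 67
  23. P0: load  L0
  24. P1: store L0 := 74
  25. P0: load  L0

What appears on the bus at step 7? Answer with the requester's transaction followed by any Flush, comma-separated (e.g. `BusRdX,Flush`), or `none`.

1. P0: load  L1  bus=[BusRd]  L1: P0=S P1=I P2=I  mem[L1]=80
2. P1: load  L1  bus=[BusRd]  L1: P0=S P1=S P2=I  mem[L1]=80
3. P0: load  L0  bus=[BusRd]  L0: P0=S P1=I P2=I  mem[L0]=0
4. P1: store L0 := 48  bus=[BusRdX]  L0: P0=I P1=M P2=I  mem[L0]=0
5. P0: load  L0  bus=[BusRd,Flush]  L0: P0=S P1=S P2=I  mem[L0]=48
6. P2: load  L0  bus=[BusRd]  L0: P0=S P1=S P2=S  mem[L0]=48
7. P2: store L0 := 93  bus=[BusRdX]  L0: P0=I P1=I P2=M  mem[L0]=48
8. P1: store L0 := 47  bus=[BusRdX,Flush]  L0: P0=I P1=M P2=I  mem[L0]=93
9. P0: load  L0  bus=[BusRd,Flush]  L0: P0=S P1=S P2=I  mem[L0]=47
10. P0: load  L0  bus=[-]  L0: P0=S P1=S P2=I  mem[L0]=47
11. P2: load  L0  bus=[BusRd]  L0: P0=S P1=S P2=S  mem[L0]=47
12. P2: store L0 := 80  bus=[BusRdX]  L0: P0=I P1=I P2=M  mem[L0]=47
13. P1: load  L0  bus=[BusRd,Flush]  L0: P0=I P1=S P2=S  mem[L0]=80
14. P2: store L0 := 31  bus=[BusRdX]  L0: P0=I P1=I P2=M  mem[L0]=80
15. P1: store L0 := 72  bus=[BusRdX,Flush]  L0: P0=I P1=M P2=I  mem[L0]=31
16. P1: store L0 := 27  bus=[-]  L0: P0=I P1=M P2=I  mem[L0]=31
17. P1: load  L0  bus=[-]  L0: P0=I P1=M P2=I  mem[L0]=31
18. P0: load  L0  bus=[BusRd,Flush]  L0: P0=S P1=S P2=I  mem[L0]=27
19. P0: store L0 := 36  bus=[BusRdX]  L0: P0=M P1=I P2=I  mem[L0]=27
20. P0: load  L1  bus=[-]  L1: P0=S P1=S P2=I  mem[L1]=80
21. P0: store L0 := 94  bus=[-]  L0: P0=M P1=I P2=I  mem[L0]=27
22. P1: store L0 := 67  bus=[BusRdX,Flush]  L0: P0=I P1=M P2=I  mem[L0]=94
23. P0: load  L0  bus=[BusRd,Flush]  L0: P0=S P1=S P2=I  mem[L0]=67
24. P1: store L0 := 74  bus=[BusRdX]  L0: P0=I P1=M P2=I  mem[L0]=67
25. P0: load  L0  bus=[BusRd,Flush]  L0: P0=S P1=S P2=I  mem[L0]=74

bus = BusRdX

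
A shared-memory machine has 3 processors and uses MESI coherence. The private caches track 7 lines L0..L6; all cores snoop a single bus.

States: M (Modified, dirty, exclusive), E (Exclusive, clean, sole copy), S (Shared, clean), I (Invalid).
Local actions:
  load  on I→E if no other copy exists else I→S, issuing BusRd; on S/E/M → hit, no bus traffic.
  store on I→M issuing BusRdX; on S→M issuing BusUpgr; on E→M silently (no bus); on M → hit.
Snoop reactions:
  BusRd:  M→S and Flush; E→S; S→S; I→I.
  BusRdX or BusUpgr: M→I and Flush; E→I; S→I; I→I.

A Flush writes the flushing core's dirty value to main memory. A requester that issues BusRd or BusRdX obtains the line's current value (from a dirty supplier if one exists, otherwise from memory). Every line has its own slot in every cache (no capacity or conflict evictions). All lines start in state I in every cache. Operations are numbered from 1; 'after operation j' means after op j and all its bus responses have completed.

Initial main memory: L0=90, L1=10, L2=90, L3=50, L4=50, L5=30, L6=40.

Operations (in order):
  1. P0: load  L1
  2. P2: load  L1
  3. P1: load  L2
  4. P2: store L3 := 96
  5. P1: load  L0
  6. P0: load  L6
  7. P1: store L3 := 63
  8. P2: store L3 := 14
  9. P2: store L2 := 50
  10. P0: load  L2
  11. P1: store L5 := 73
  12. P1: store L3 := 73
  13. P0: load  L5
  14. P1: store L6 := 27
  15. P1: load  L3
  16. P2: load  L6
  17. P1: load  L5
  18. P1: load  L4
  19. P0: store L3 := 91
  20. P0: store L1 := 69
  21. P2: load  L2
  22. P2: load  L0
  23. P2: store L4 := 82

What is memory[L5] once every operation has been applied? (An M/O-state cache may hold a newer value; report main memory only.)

memory[L5] = 73

1. P0: load  L1  bus=[BusRd]  L1: P0=E P1=I P2=I  mem[L1]=10
2. P2: load  L1  bus=[BusRd]  L1: P0=S P1=I P2=S  mem[L1]=10
3. P1: load  L2  bus=[BusRd]  L2: P0=I P1=E P2=I  mem[L2]=90
4. P2: store L3 := 96  bus=[BusRdX]  L3: P0=I P1=I P2=M  mem[L3]=50
5. P1: load  L0  bus=[BusRd]  L0: P0=I P1=E P2=I  mem[L0]=90
6. P0: load  L6  bus=[BusRd]  L6: P0=E P1=I P2=I  mem[L6]=40
7. P1: store L3 := 63  bus=[BusRdX,Flush]  L3: P0=I P1=M P2=I  mem[L3]=96
8. P2: store L3 := 14  bus=[BusRdX,Flush]  L3: P0=I P1=I P2=M  mem[L3]=63
9. P2: store L2 := 50  bus=[BusRdX]  L2: P0=I P1=I P2=M  mem[L2]=90
10. P0: load  L2  bus=[BusRd,Flush]  L2: P0=S P1=I P2=S  mem[L2]=50
11. P1: store L5 := 73  bus=[BusRdX]  L5: P0=I P1=M P2=I  mem[L5]=30
12. P1: store L3 := 73  bus=[BusRdX,Flush]  L3: P0=I P1=M P2=I  mem[L3]=14
13. P0: load  L5  bus=[BusRd,Flush]  L5: P0=S P1=S P2=I  mem[L5]=73
14. P1: store L6 := 27  bus=[BusRdX]  L6: P0=I P1=M P2=I  mem[L6]=40
15. P1: load  L3  bus=[-]  L3: P0=I P1=M P2=I  mem[L3]=14
16. P2: load  L6  bus=[BusRd,Flush]  L6: P0=I P1=S P2=S  mem[L6]=27
17. P1: load  L5  bus=[-]  L5: P0=S P1=S P2=I  mem[L5]=73
18. P1: load  L4  bus=[BusRd]  L4: P0=I P1=E P2=I  mem[L4]=50
19. P0: store L3 := 91  bus=[BusRdX,Flush]  L3: P0=M P1=I P2=I  mem[L3]=73
20. P0: store L1 := 69  bus=[BusUpgr]  L1: P0=M P1=I P2=I  mem[L1]=10
21. P2: load  L2  bus=[-]  L2: P0=S P1=I P2=S  mem[L2]=50
22. P2: load  L0  bus=[BusRd]  L0: P0=I P1=S P2=S  mem[L0]=90
23. P2: store L4 := 82  bus=[BusRdX]  L4: P0=I P1=I P2=M  mem[L4]=50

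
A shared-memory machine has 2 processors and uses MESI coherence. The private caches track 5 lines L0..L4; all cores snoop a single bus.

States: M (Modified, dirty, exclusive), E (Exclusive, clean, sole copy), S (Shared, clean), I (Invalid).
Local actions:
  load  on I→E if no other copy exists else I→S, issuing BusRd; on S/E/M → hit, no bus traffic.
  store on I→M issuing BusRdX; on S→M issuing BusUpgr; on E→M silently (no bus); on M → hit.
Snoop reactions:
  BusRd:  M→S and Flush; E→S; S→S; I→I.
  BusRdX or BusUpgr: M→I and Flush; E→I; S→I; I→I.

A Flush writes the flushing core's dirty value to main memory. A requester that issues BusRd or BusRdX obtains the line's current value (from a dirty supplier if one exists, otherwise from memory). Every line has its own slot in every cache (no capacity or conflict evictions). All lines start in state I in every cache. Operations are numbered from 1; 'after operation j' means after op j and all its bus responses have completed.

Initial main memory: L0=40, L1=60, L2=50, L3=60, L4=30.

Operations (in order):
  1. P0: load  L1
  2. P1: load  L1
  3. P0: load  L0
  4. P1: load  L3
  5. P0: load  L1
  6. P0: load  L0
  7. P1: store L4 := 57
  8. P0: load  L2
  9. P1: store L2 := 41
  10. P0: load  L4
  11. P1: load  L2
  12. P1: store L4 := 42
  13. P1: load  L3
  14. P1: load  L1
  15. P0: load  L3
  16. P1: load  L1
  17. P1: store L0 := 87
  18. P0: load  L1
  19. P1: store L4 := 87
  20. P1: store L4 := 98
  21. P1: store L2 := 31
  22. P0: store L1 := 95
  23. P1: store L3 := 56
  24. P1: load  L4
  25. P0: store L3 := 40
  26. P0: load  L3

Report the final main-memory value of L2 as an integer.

memory[L2] = 50

1. P0: load  L1  bus=[BusRd]  L1: P0=E P1=I  mem[L1]=60
2. P1: load  L1  bus=[BusRd]  L1: P0=S P1=S  mem[L1]=60
3. P0: load  L0  bus=[BusRd]  L0: P0=E P1=I  mem[L0]=40
4. P1: load  L3  bus=[BusRd]  L3: P0=I P1=E  mem[L3]=60
5. P0: load  L1  bus=[-]  L1: P0=S P1=S  mem[L1]=60
6. P0: load  L0  bus=[-]  L0: P0=E P1=I  mem[L0]=40
7. P1: store L4 := 57  bus=[BusRdX]  L4: P0=I P1=M  mem[L4]=30
8. P0: load  L2  bus=[BusRd]  L2: P0=E P1=I  mem[L2]=50
9. P1: store L2 := 41  bus=[BusRdX]  L2: P0=I P1=M  mem[L2]=50
10. P0: load  L4  bus=[BusRd,Flush]  L4: P0=S P1=S  mem[L4]=57
11. P1: load  L2  bus=[-]  L2: P0=I P1=M  mem[L2]=50
12. P1: store L4 := 42  bus=[BusUpgr]  L4: P0=I P1=M  mem[L4]=57
13. P1: load  L3  bus=[-]  L3: P0=I P1=E  mem[L3]=60
14. P1: load  L1  bus=[-]  L1: P0=S P1=S  mem[L1]=60
15. P0: load  L3  bus=[BusRd]  L3: P0=S P1=S  mem[L3]=60
16. P1: load  L1  bus=[-]  L1: P0=S P1=S  mem[L1]=60
17. P1: store L0 := 87  bus=[BusRdX]  L0: P0=I P1=M  mem[L0]=40
18. P0: load  L1  bus=[-]  L1: P0=S P1=S  mem[L1]=60
19. P1: store L4 := 87  bus=[-]  L4: P0=I P1=M  mem[L4]=57
20. P1: store L4 := 98  bus=[-]  L4: P0=I P1=M  mem[L4]=57
21. P1: store L2 := 31  bus=[-]  L2: P0=I P1=M  mem[L2]=50
22. P0: store L1 := 95  bus=[BusUpgr]  L1: P0=M P1=I  mem[L1]=60
23. P1: store L3 := 56  bus=[BusUpgr]  L3: P0=I P1=M  mem[L3]=60
24. P1: load  L4  bus=[-]  L4: P0=I P1=M  mem[L4]=57
25. P0: store L3 := 40  bus=[BusRdX,Flush]  L3: P0=M P1=I  mem[L3]=56
26. P0: load  L3  bus=[-]  L3: P0=M P1=I  mem[L3]=56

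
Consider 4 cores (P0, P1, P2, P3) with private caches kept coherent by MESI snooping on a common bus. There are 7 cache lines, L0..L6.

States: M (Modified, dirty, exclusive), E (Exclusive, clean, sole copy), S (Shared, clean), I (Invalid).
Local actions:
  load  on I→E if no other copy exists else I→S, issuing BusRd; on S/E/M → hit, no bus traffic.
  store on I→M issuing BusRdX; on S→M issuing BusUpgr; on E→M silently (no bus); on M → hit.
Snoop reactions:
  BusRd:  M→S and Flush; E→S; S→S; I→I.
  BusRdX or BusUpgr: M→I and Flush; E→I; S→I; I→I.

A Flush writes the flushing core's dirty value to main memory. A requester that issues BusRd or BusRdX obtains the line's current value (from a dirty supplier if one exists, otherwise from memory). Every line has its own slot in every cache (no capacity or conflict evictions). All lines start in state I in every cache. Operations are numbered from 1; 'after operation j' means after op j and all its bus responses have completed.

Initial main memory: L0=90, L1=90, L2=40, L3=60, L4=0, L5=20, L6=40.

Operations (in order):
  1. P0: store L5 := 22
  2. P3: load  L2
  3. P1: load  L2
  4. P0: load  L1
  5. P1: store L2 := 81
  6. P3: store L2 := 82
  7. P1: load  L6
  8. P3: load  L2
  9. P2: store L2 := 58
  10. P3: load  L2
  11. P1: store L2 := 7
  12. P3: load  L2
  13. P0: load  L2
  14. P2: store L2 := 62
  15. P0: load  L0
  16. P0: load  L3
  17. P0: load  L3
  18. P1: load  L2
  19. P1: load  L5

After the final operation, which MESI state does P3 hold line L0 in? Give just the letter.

  op1 P0: store L5 := 22 → M/I/I/I on L5; bus BusRdX; mem=20
  op2 P3: load  L2 → I/I/I/E on L2; bus BusRd; mem=40
  op3 P1: load  L2 → I/S/I/S on L2; bus BusRd; mem=40
  op4 P0: load  L1 → E/I/I/I on L1; bus BusRd; mem=90
  op5 P1: store L2 := 81 → I/M/I/I on L2; bus BusUpgr; mem=40
  op6 P3: store L2 := 82 → I/I/I/M on L2; bus BusRdX Flush; mem=81
  op7 P1: load  L6 → I/E/I/I on L6; bus BusRd; mem=40
  op8 P3: load  L2 → I/I/I/M on L2; bus (none); mem=81
  op9 P2: store L2 := 58 → I/I/M/I on L2; bus BusRdX Flush; mem=82
  op10 P3: load  L2 → I/I/S/S on L2; bus BusRd Flush; mem=58
  op11 P1: store L2 := 7 → I/M/I/I on L2; bus BusRdX; mem=58
  op12 P3: load  L2 → I/S/I/S on L2; bus BusRd Flush; mem=7
  op13 P0: load  L2 → S/S/I/S on L2; bus BusRd; mem=7
  op14 P2: store L2 := 62 → I/I/M/I on L2; bus BusRdX; mem=7
  op15 P0: load  L0 → E/I/I/I on L0; bus BusRd; mem=90
  op16 P0: load  L3 → E/I/I/I on L3; bus BusRd; mem=60
  op17 P0: load  L3 → E/I/I/I on L3; bus (none); mem=60
  op18 P1: load  L2 → I/S/S/I on L2; bus BusRd Flush; mem=62
  op19 P1: load  L5 → S/S/I/I on L5; bus BusRd Flush; mem=22

state = I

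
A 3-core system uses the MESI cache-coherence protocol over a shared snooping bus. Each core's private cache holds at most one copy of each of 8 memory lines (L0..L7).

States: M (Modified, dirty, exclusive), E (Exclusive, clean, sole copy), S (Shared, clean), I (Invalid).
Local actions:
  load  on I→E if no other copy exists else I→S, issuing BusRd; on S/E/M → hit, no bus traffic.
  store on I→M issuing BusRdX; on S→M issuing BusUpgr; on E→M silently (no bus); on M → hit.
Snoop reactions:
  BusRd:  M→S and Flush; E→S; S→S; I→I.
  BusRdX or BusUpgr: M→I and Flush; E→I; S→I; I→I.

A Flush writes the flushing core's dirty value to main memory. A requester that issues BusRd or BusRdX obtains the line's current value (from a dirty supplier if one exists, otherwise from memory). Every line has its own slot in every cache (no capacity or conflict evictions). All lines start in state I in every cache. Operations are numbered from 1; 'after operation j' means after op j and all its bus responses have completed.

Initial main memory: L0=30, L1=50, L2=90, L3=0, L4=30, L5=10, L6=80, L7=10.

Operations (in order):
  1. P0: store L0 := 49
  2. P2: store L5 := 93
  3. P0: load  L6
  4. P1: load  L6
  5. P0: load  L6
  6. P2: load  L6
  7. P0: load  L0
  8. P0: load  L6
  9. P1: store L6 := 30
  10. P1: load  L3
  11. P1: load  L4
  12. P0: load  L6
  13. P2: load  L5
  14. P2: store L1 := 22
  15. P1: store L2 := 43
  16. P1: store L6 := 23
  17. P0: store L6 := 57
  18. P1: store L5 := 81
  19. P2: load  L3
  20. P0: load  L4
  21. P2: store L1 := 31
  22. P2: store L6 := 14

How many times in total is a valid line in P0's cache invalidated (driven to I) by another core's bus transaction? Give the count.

invalidations = 3

1. P0: store L0 := 49  bus=[BusRdX]  L0: P0=M P1=I P2=I  mem[L0]=30
2. P2: store L5 := 93  bus=[BusRdX]  L5: P0=I P1=I P2=M  mem[L5]=10
3. P0: load  L6  bus=[BusRd]  L6: P0=E P1=I P2=I  mem[L6]=80
4. P1: load  L6  bus=[BusRd]  L6: P0=S P1=S P2=I  mem[L6]=80
5. P0: load  L6  bus=[-]  L6: P0=S P1=S P2=I  mem[L6]=80
6. P2: load  L6  bus=[BusRd]  L6: P0=S P1=S P2=S  mem[L6]=80
7. P0: load  L0  bus=[-]  L0: P0=M P1=I P2=I  mem[L0]=30
8. P0: load  L6  bus=[-]  L6: P0=S P1=S P2=S  mem[L6]=80
9. P1: store L6 := 30  bus=[BusUpgr]  L6: P0=I P1=M P2=I  mem[L6]=80
10. P1: load  L3  bus=[BusRd]  L3: P0=I P1=E P2=I  mem[L3]=0
11. P1: load  L4  bus=[BusRd]  L4: P0=I P1=E P2=I  mem[L4]=30
12. P0: load  L6  bus=[BusRd,Flush]  L6: P0=S P1=S P2=I  mem[L6]=30
13. P2: load  L5  bus=[-]  L5: P0=I P1=I P2=M  mem[L5]=10
14. P2: store L1 := 22  bus=[BusRdX]  L1: P0=I P1=I P2=M  mem[L1]=50
15. P1: store L2 := 43  bus=[BusRdX]  L2: P0=I P1=M P2=I  mem[L2]=90
16. P1: store L6 := 23  bus=[BusUpgr]  L6: P0=I P1=M P2=I  mem[L6]=30
17. P0: store L6 := 57  bus=[BusRdX,Flush]  L6: P0=M P1=I P2=I  mem[L6]=23
18. P1: store L5 := 81  bus=[BusRdX,Flush]  L5: P0=I P1=M P2=I  mem[L5]=93
19. P2: load  L3  bus=[BusRd]  L3: P0=I P1=S P2=S  mem[L3]=0
20. P0: load  L4  bus=[BusRd]  L4: P0=S P1=S P2=I  mem[L4]=30
21. P2: store L1 := 31  bus=[-]  L1: P0=I P1=I P2=M  mem[L1]=50
22. P2: store L6 := 14  bus=[BusRdX,Flush]  L6: P0=I P1=I P2=M  mem[L6]=57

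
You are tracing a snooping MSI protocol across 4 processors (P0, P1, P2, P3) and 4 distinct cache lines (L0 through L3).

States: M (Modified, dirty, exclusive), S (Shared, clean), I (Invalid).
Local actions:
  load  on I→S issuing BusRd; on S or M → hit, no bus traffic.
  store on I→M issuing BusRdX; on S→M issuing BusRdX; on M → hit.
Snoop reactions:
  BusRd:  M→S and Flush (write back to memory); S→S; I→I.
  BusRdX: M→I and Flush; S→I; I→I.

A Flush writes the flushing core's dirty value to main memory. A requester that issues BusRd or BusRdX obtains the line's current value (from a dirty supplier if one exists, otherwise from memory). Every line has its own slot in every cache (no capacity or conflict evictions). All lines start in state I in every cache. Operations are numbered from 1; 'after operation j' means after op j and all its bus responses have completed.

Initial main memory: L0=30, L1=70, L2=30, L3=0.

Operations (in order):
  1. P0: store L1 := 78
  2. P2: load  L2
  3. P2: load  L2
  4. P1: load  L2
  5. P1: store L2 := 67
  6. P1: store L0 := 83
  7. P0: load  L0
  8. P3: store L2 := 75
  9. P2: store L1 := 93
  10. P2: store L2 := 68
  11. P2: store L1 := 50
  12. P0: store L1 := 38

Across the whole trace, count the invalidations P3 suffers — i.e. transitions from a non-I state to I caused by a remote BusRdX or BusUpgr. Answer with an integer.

invalidations = 1

step 1: P0: store L1 := 78  ⟶  MIII  (L1)  txn=BusRdX  M[L1]=70
step 2: P2: load  L2  ⟶  IISI  (L2)  txn=BusRd  M[L2]=30
step 3: P2: load  L2  ⟶  IISI  (L2)  txn=∅  M[L2]=30
step 4: P1: load  L2  ⟶  ISSI  (L2)  txn=BusRd  M[L2]=30
step 5: P1: store L2 := 67  ⟶  IMII  (L2)  txn=BusRdX  M[L2]=30
step 6: P1: store L0 := 83  ⟶  IMII  (L0)  txn=BusRdX  M[L0]=30
step 7: P0: load  L0  ⟶  SSII  (L0)  txn=BusRd+Flush  M[L0]=83
step 8: P3: store L2 := 75  ⟶  IIIM  (L2)  txn=BusRdX+Flush  M[L2]=67
step 9: P2: store L1 := 93  ⟶  IIMI  (L1)  txn=BusRdX+Flush  M[L1]=78
step 10: P2: store L2 := 68  ⟶  IIMI  (L2)  txn=BusRdX+Flush  M[L2]=75
step 11: P2: store L1 := 50  ⟶  IIMI  (L1)  txn=∅  M[L1]=78
step 12: P0: store L1 := 38  ⟶  MIII  (L1)  txn=BusRdX+Flush  M[L1]=50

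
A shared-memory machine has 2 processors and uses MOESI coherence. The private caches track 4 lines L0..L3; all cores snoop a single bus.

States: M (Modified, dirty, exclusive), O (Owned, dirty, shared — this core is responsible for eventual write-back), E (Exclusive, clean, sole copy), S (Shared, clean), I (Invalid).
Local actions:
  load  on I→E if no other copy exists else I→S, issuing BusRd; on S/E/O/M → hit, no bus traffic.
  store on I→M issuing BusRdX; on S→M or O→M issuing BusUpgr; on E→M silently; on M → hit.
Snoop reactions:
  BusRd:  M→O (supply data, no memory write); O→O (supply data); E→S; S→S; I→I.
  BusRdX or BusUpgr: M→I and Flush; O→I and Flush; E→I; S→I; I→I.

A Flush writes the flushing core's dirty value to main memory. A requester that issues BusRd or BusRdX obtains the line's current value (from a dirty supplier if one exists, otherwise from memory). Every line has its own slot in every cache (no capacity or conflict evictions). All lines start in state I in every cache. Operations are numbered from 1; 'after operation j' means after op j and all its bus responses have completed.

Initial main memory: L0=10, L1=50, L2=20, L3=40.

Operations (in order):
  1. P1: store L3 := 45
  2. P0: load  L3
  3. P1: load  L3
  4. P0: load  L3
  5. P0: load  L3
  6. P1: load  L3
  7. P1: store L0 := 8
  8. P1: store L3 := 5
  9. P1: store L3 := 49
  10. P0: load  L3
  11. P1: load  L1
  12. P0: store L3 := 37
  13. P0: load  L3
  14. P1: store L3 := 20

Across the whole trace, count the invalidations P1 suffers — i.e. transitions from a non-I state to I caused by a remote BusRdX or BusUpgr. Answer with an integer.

invalidations = 1

1. P1: store L3 := 45  bus=[BusRdX]  L3: P0=I P1=M  mem[L3]=40
2. P0: load  L3  bus=[BusRd]  L3: P0=S P1=O  mem[L3]=40
3. P1: load  L3  bus=[-]  L3: P0=S P1=O  mem[L3]=40
4. P0: load  L3  bus=[-]  L3: P0=S P1=O  mem[L3]=40
5. P0: load  L3  bus=[-]  L3: P0=S P1=O  mem[L3]=40
6. P1: load  L3  bus=[-]  L3: P0=S P1=O  mem[L3]=40
7. P1: store L0 := 8  bus=[BusRdX]  L0: P0=I P1=M  mem[L0]=10
8. P1: store L3 := 5  bus=[BusUpgr]  L3: P0=I P1=M  mem[L3]=40
9. P1: store L3 := 49  bus=[-]  L3: P0=I P1=M  mem[L3]=40
10. P0: load  L3  bus=[BusRd]  L3: P0=S P1=O  mem[L3]=40
11. P1: load  L1  bus=[BusRd]  L1: P0=I P1=E  mem[L1]=50
12. P0: store L3 := 37  bus=[BusUpgr,Flush]  L3: P0=M P1=I  mem[L3]=49
13. P0: load  L3  bus=[-]  L3: P0=M P1=I  mem[L3]=49
14. P1: store L3 := 20  bus=[BusRdX,Flush]  L3: P0=I P1=M  mem[L3]=37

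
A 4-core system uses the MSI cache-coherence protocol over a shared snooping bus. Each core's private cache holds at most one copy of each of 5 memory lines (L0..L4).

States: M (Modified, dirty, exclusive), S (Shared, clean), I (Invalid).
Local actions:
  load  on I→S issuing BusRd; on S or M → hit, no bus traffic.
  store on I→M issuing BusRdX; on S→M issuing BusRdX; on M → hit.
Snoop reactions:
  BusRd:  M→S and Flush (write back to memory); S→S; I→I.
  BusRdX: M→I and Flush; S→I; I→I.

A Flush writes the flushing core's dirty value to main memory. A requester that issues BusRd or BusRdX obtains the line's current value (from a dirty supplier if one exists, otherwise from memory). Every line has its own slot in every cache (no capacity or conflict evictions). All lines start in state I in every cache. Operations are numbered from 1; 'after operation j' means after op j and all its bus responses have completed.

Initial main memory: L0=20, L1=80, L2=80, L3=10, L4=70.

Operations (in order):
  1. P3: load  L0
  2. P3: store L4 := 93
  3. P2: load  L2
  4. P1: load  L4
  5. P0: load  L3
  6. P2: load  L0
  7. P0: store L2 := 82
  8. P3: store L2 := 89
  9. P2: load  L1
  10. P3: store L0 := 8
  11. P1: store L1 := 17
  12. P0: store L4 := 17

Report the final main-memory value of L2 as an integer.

memory[L2] = 82

step 1: P3: load  L0  ⟶  IIIS  (L0)  txn=BusRd  M[L0]=20
step 2: P3: store L4 := 93  ⟶  IIIM  (L4)  txn=BusRdX  M[L4]=70
step 3: P2: load  L2  ⟶  IISI  (L2)  txn=BusRd  M[L2]=80
step 4: P1: load  L4  ⟶  ISIS  (L4)  txn=BusRd+Flush  M[L4]=93
step 5: P0: load  L3  ⟶  SIII  (L3)  txn=BusRd  M[L3]=10
step 6: P2: load  L0  ⟶  IISS  (L0)  txn=BusRd  M[L0]=20
step 7: P0: store L2 := 82  ⟶  MIII  (L2)  txn=BusRdX  M[L2]=80
step 8: P3: store L2 := 89  ⟶  IIIM  (L2)  txn=BusRdX+Flush  M[L2]=82
step 9: P2: load  L1  ⟶  IISI  (L1)  txn=BusRd  M[L1]=80
step 10: P3: store L0 := 8  ⟶  IIIM  (L0)  txn=BusRdX  M[L0]=20
step 11: P1: store L1 := 17  ⟶  IMII  (L1)  txn=BusRdX  M[L1]=80
step 12: P0: store L4 := 17  ⟶  MIII  (L4)  txn=BusRdX  M[L4]=93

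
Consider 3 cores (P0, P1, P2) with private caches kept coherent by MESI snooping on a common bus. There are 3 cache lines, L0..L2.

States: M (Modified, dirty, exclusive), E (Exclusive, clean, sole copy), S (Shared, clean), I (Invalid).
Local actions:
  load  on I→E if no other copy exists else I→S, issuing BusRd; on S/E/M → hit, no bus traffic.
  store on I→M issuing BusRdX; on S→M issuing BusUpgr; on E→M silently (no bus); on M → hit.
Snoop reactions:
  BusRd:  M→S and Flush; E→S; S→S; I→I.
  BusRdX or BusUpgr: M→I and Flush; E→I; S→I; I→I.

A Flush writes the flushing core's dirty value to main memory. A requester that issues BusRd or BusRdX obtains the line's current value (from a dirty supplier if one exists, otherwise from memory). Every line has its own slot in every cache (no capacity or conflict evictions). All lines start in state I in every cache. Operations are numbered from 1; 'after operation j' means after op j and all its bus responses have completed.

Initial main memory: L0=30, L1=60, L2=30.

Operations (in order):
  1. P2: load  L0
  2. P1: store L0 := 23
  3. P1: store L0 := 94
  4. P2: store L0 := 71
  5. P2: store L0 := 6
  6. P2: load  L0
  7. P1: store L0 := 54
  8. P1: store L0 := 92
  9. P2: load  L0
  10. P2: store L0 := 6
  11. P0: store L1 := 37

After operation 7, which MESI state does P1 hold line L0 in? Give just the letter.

state = M

1. P2: load  L0  bus=[BusRd]  L0: P0=I P1=I P2=E  mem[L0]=30
2. P1: store L0 := 23  bus=[BusRdX]  L0: P0=I P1=M P2=I  mem[L0]=30
3. P1: store L0 := 94  bus=[-]  L0: P0=I P1=M P2=I  mem[L0]=30
4. P2: store L0 := 71  bus=[BusRdX,Flush]  L0: P0=I P1=I P2=M  mem[L0]=94
5. P2: store L0 := 6  bus=[-]  L0: P0=I P1=I P2=M  mem[L0]=94
6. P2: load  L0  bus=[-]  L0: P0=I P1=I P2=M  mem[L0]=94
7. P1: store L0 := 54  bus=[BusRdX,Flush]  L0: P0=I P1=M P2=I  mem[L0]=6
8. P1: store L0 := 92  bus=[-]  L0: P0=I P1=M P2=I  mem[L0]=6
9. P2: load  L0  bus=[BusRd,Flush]  L0: P0=I P1=S P2=S  mem[L0]=92
10. P2: store L0 := 6  bus=[BusUpgr]  L0: P0=I P1=I P2=M  mem[L0]=92
11. P0: store L1 := 37  bus=[BusRdX]  L1: P0=M P1=I P2=I  mem[L1]=60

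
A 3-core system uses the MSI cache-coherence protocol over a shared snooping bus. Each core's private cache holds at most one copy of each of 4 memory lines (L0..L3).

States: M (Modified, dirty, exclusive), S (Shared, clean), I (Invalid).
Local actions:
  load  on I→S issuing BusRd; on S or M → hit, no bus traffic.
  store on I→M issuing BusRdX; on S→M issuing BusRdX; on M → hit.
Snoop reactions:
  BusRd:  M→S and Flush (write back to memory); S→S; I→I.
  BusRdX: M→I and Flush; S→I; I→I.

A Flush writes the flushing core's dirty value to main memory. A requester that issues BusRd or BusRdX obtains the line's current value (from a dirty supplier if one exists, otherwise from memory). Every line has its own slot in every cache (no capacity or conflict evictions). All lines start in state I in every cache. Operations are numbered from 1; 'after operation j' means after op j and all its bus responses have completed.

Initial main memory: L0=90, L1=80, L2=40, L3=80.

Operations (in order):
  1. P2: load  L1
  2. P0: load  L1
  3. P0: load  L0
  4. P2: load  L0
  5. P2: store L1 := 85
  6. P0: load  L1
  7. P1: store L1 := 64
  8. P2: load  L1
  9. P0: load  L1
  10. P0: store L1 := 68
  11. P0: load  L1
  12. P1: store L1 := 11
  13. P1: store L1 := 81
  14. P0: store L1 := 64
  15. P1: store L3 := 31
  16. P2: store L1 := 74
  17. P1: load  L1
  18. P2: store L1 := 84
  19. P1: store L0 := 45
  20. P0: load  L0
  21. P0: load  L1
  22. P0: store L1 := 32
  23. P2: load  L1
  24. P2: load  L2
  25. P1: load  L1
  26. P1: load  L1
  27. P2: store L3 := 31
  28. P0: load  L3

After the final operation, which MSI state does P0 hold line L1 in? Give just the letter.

state = S

step 1: P2: load  L1  ⟶  IIS  (L1)  txn=BusRd  M[L1]=80
step 2: P0: load  L1  ⟶  SIS  (L1)  txn=BusRd  M[L1]=80
step 3: P0: load  L0  ⟶  SII  (L0)  txn=BusRd  M[L0]=90
step 4: P2: load  L0  ⟶  SIS  (L0)  txn=BusRd  M[L0]=90
step 5: P2: store L1 := 85  ⟶  IIM  (L1)  txn=BusRdX  M[L1]=80
step 6: P0: load  L1  ⟶  SIS  (L1)  txn=BusRd+Flush  M[L1]=85
step 7: P1: store L1 := 64  ⟶  IMI  (L1)  txn=BusRdX  M[L1]=85
step 8: P2: load  L1  ⟶  ISS  (L1)  txn=BusRd+Flush  M[L1]=64
step 9: P0: load  L1  ⟶  SSS  (L1)  txn=BusRd  M[L1]=64
step 10: P0: store L1 := 68  ⟶  MII  (L1)  txn=BusRdX  M[L1]=64
step 11: P0: load  L1  ⟶  MII  (L1)  txn=∅  M[L1]=64
step 12: P1: store L1 := 11  ⟶  IMI  (L1)  txn=BusRdX+Flush  M[L1]=68
step 13: P1: store L1 := 81  ⟶  IMI  (L1)  txn=∅  M[L1]=68
step 14: P0: store L1 := 64  ⟶  MII  (L1)  txn=BusRdX+Flush  M[L1]=81
step 15: P1: store L3 := 31  ⟶  IMI  (L3)  txn=BusRdX  M[L3]=80
step 16: P2: store L1 := 74  ⟶  IIM  (L1)  txn=BusRdX+Flush  M[L1]=64
step 17: P1: load  L1  ⟶  ISS  (L1)  txn=BusRd+Flush  M[L1]=74
step 18: P2: store L1 := 84  ⟶  IIM  (L1)  txn=BusRdX  M[L1]=74
step 19: P1: store L0 := 45  ⟶  IMI  (L0)  txn=BusRdX  M[L0]=90
step 20: P0: load  L0  ⟶  SSI  (L0)  txn=BusRd+Flush  M[L0]=45
step 21: P0: load  L1  ⟶  SIS  (L1)  txn=BusRd+Flush  M[L1]=84
step 22: P0: store L1 := 32  ⟶  MII  (L1)  txn=BusRdX  M[L1]=84
step 23: P2: load  L1  ⟶  SIS  (L1)  txn=BusRd+Flush  M[L1]=32
step 24: P2: load  L2  ⟶  IIS  (L2)  txn=BusRd  M[L2]=40
step 25: P1: load  L1  ⟶  SSS  (L1)  txn=BusRd  M[L1]=32
step 26: P1: load  L1  ⟶  SSS  (L1)  txn=∅  M[L1]=32
step 27: P2: store L3 := 31  ⟶  IIM  (L3)  txn=BusRdX+Flush  M[L3]=31
step 28: P0: load  L3  ⟶  SIS  (L3)  txn=BusRd+Flush  M[L3]=31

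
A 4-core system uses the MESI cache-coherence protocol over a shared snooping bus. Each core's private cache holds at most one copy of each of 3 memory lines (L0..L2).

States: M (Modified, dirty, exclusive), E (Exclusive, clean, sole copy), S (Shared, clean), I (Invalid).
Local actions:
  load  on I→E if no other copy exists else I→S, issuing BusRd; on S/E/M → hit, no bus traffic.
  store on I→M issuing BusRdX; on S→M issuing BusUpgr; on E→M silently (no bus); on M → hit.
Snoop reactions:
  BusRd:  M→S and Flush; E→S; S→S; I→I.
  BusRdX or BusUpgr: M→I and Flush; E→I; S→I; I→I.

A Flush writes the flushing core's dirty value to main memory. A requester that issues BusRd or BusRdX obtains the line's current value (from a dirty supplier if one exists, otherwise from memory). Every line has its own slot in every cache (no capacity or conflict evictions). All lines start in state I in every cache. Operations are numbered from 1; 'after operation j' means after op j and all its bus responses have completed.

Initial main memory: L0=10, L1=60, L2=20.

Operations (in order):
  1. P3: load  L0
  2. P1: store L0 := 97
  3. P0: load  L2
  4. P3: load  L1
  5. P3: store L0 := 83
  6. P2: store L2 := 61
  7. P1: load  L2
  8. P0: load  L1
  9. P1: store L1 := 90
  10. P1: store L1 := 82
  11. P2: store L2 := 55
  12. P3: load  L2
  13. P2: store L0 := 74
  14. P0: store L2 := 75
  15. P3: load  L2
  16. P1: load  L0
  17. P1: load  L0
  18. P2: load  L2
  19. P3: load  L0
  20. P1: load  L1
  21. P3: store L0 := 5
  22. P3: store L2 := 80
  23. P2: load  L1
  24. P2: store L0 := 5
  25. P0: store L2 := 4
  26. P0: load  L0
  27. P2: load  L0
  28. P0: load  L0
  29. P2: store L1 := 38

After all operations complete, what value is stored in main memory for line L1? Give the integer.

step 1: P3: load  L0  ⟶  IIIE  (L0)  txn=BusRd  M[L0]=10
step 2: P1: store L0 := 97  ⟶  IMII  (L0)  txn=BusRdX  M[L0]=10
step 3: P0: load  L2  ⟶  EIII  (L2)  txn=BusRd  M[L2]=20
step 4: P3: load  L1  ⟶  IIIE  (L1)  txn=BusRd  M[L1]=60
step 5: P3: store L0 := 83  ⟶  IIIM  (L0)  txn=BusRdX+Flush  M[L0]=97
step 6: P2: store L2 := 61  ⟶  IIMI  (L2)  txn=BusRdX  M[L2]=20
step 7: P1: load  L2  ⟶  ISSI  (L2)  txn=BusRd+Flush  M[L2]=61
step 8: P0: load  L1  ⟶  SIIS  (L1)  txn=BusRd  M[L1]=60
step 9: P1: store L1 := 90  ⟶  IMII  (L1)  txn=BusRdX  M[L1]=60
step 10: P1: store L1 := 82  ⟶  IMII  (L1)  txn=∅  M[L1]=60
step 11: P2: store L2 := 55  ⟶  IIMI  (L2)  txn=BusUpgr  M[L2]=61
step 12: P3: load  L2  ⟶  IISS  (L2)  txn=BusRd+Flush  M[L2]=55
step 13: P2: store L0 := 74  ⟶  IIMI  (L0)  txn=BusRdX+Flush  M[L0]=83
step 14: P0: store L2 := 75  ⟶  MIII  (L2)  txn=BusRdX  M[L2]=55
step 15: P3: load  L2  ⟶  SIIS  (L2)  txn=BusRd+Flush  M[L2]=75
step 16: P1: load  L0  ⟶  ISSI  (L0)  txn=BusRd+Flush  M[L0]=74
step 17: P1: load  L0  ⟶  ISSI  (L0)  txn=∅  M[L0]=74
step 18: P2: load  L2  ⟶  SISS  (L2)  txn=BusRd  M[L2]=75
step 19: P3: load  L0  ⟶  ISSS  (L0)  txn=BusRd  M[L0]=74
step 20: P1: load  L1  ⟶  IMII  (L1)  txn=∅  M[L1]=60
step 21: P3: store L0 := 5  ⟶  IIIM  (L0)  txn=BusUpgr  M[L0]=74
step 22: P3: store L2 := 80  ⟶  IIIM  (L2)  txn=BusUpgr  M[L2]=75
step 23: P2: load  L1  ⟶  ISSI  (L1)  txn=BusRd+Flush  M[L1]=82
step 24: P2: store L0 := 5  ⟶  IIMI  (L0)  txn=BusRdX+Flush  M[L0]=5
step 25: P0: store L2 := 4  ⟶  MIII  (L2)  txn=BusRdX+Flush  M[L2]=80
step 26: P0: load  L0  ⟶  SISI  (L0)  txn=BusRd+Flush  M[L0]=5
step 27: P2: load  L0  ⟶  SISI  (L0)  txn=∅  M[L0]=5
step 28: P0: load  L0  ⟶  SISI  (L0)  txn=∅  M[L0]=5
step 29: P2: store L1 := 38  ⟶  IIMI  (L1)  txn=BusUpgr  M[L1]=82

memory[L1] = 82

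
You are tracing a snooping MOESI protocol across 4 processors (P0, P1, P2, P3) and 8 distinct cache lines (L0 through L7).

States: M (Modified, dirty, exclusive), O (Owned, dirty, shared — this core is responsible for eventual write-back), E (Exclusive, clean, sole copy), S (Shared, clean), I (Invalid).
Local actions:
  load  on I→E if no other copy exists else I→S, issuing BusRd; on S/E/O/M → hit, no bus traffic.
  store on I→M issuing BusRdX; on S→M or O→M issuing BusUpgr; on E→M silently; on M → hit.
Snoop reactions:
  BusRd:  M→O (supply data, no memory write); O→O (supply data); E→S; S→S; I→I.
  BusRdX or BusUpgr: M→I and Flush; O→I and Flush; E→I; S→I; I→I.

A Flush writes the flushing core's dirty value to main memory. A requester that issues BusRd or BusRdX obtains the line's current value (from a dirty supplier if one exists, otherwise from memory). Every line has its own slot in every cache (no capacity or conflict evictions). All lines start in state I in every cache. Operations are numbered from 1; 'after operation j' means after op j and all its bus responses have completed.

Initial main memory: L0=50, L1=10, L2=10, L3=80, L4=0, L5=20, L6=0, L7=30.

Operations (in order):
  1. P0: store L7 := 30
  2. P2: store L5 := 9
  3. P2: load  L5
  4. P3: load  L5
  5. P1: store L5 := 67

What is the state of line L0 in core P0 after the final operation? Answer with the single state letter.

[1] P0: store L7 := 30 | P0:M(30), P1:I, P2:I, P3:I | bus: BusRdX
[2] P2: store L5 := 9 | P0:I, P1:I, P2:M(9), P3:I | bus: BusRdX
[3] P2: load  L5 | P0:I, P1:I, P2:M(9), P3:I | bus: none
[4] P3: load  L5 | P0:I, P1:I, P2:O(9), P3:S(9) | bus: BusRd
[5] P1: store L5 := 67 | P0:I, P1:M(67), P2:I, P3:I | bus: BusRdX,Flush

state = I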